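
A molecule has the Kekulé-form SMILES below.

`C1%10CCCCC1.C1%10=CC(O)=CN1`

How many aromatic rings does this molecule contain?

The SMILES encodes a six-membered saturated carbon ring; a five-membered ring of four carbons and one nitrogen bearing a hydrogen, with two C=C double bonds.
The 6-membered ring has only sp³ atoms, so it is not fully conjugated — not aromatic (cyclohexane).
The 5-membered ring with one N–H has a continuous p-orbital overlap around the ring; 2 ring double bonds (4 π electrons) plus a heteroatom lone pair (2) give 6 π electrons. Since 6 = 4n+2 (n=1), it is aromatic (pyrrole).
1 of the 2 rings is aromatic. Total: 1.

1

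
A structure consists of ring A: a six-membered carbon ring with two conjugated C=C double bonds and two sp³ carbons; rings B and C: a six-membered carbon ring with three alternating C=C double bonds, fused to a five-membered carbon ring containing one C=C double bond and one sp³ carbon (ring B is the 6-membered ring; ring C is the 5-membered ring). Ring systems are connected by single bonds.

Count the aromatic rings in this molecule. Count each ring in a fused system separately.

Ring A has two sp³ carbons, so it is not fully conjugated — not aromatic (1,3-cyclohexadiene).
Ring B is planar and fully conjugated; 3 ring double bonds give 6 π electrons. That satisfies 4n+2 with n=1, so ring B is aromatic (benzene ring).
Ring C has one sp³ carbon, so it is not fully conjugated — not aromatic (cyclopentene ring).
Aromatic: B. Total: 1.

1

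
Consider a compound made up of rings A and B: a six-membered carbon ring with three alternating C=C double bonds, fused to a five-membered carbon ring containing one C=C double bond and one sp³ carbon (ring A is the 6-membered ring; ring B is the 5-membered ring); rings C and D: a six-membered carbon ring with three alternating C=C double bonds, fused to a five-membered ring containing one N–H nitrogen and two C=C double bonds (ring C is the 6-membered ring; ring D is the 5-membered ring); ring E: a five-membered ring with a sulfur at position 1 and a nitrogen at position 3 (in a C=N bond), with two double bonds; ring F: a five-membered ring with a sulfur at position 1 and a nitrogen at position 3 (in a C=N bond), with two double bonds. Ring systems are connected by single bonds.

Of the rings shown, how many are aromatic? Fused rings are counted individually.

Ring A is planar and fully conjugated; 3 ring double bonds give 6 π electrons. Since 6 = 4n+2 (n=1), ring A is aromatic (benzene ring).
Ring B has one sp³ carbon, so it is not fully conjugated — not aromatic (cyclopentene ring).
Rings C and D form a fused bicyclic system (with one N–H) with 9 sp² atoms and 10 π electrons from ring double bonds plus a heteroatom lone pair. 10 = 4(2)+2, so the system is aromatic and both rings count as aromatic (indole).
Ring E has a continuous p-orbital overlap around the ring; 2 ring double bonds (4 π electrons) plus a heteroatom lone pair (2) give 6 π electrons. Since 6 = 4n+2 (n=1), ring E is aromatic (thiazole).
Ring F is fully conjugated (every ring atom contributes a p orbital); 2 ring double bonds (4 π electrons) plus a heteroatom lone pair (2) give 6 π electrons. That satisfies 4n+2 with n=1, so ring F is aromatic (thiazole).
Aromatic: A, C, D, E, F. Total: 5.

5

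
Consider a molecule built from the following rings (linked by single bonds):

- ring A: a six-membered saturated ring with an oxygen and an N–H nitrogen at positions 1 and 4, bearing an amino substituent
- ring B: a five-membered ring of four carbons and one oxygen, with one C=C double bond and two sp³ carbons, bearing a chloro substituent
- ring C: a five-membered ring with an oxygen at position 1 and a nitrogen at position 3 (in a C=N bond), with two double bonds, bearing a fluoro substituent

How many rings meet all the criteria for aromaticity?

1

Ring A has only sp³ atoms, so it is not fully conjugated — not aromatic (morpholine).
Ring B has two sp³ carbons, so it is not fully conjugated — not aromatic (2,3-dihydrofuran).
Ring C has a continuous p-orbital overlap around the ring; 2 ring double bonds (4 π electrons) plus a heteroatom lone pair (2) give 6 π electrons. 6 = 4(1)+2, so ring C is aromatic (oxazole).
Aromatic: C. Total: 1.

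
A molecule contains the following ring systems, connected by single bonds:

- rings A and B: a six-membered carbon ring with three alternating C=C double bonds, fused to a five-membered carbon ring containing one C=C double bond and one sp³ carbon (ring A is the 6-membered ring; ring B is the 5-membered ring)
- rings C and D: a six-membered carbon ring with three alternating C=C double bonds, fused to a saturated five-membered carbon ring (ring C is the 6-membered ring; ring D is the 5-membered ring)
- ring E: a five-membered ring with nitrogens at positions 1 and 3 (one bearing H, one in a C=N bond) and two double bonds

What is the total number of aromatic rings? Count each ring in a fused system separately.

3

Ring A has a continuous p-orbital overlap around the ring; 3 ring double bonds give 6 π electrons. 6 = 4(1)+2, so ring A is aromatic (benzene ring).
Ring B has one sp³ carbon, so it is not fully conjugated — not aromatic (cyclopentene ring).
Ring C is planar and fully conjugated; 3 ring double bonds give 6 π electrons. Since 6 = 4n+2 (n=1), ring C is aromatic (benzene ring).
Ring D has three sp³ carbons, so it is not fully conjugated — not aromatic (cyclopentane ring).
Ring E is planar and fully conjugated; 2 ring double bonds (4 π electrons) plus a heteroatom lone pair (2) give 6 π electrons. 6 = 4(1)+2, so ring E is aromatic (imidazole).
Aromatic: A, C, E. Total: 3.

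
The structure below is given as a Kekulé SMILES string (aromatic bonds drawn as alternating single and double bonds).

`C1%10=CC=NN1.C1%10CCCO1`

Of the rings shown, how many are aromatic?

1

The SMILES encodes a five-membered ring with two adjacent nitrogens (one bearing H, one in a double bond) and two double bonds; a five-membered saturated ring of four carbons and one oxygen.
The 5-membered ring with two adjacent nitrogens (one N–H, one =N–) is fully conjugated (every ring atom contributes a p orbital); 2 ring double bonds (4 π electrons) plus a heteroatom lone pair (2) give 6 π electrons. 6 = 4(1)+2, so it is aromatic (pyrazole).
The 5-membered ring with one oxygen has only sp³ atoms, so it is not fully conjugated — not aromatic (tetrahydrofuran).
1 of the 2 rings is aromatic. Total: 1.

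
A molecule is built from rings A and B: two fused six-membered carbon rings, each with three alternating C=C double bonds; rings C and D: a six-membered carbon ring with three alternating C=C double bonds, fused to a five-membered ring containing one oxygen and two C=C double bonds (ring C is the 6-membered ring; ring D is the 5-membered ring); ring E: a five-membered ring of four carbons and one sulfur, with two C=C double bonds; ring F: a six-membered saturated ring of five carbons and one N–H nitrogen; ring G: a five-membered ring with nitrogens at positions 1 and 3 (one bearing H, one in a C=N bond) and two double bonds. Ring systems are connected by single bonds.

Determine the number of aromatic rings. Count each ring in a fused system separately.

Rings A and B form a fused bicyclic system with 10 sp² atoms and 10 π electrons from ring double bonds. 10 = 4(2)+2, so the system is aromatic and both rings count as aromatic (naphthalene).
Rings C and D form a fused bicyclic system (with one oxygen) with 9 sp² atoms and 10 π electrons from ring double bonds plus a heteroatom lone pair. 10 = 4(2)+2, so the system is aromatic and both rings count as aromatic (benzofuran).
Ring E is planar and fully conjugated; 2 ring double bonds (4 π electrons) plus a heteroatom lone pair (2) give 6 π electrons. That satisfies 4n+2 with n=1, so ring E is aromatic (thiophene).
Ring F has only sp³ atoms, so it is not fully conjugated — not aromatic (piperidine).
Ring G is planar and fully conjugated; 2 ring double bonds (4 π electrons) plus a heteroatom lone pair (2) give 6 π electrons. 6 = 4(1)+2, so ring G is aromatic (imidazole).
Aromatic: A, B, C, D, E, G. Total: 6.

6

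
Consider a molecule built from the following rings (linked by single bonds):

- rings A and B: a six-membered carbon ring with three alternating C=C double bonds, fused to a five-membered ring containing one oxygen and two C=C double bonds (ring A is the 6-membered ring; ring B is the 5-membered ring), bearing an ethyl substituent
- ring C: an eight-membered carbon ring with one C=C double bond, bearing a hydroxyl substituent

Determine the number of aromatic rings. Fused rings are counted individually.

2

Rings A and B form a fused bicyclic system (with one oxygen) with 9 sp² atoms and 10 π electrons from ring double bonds plus a heteroatom lone pair. 10 = 4(2)+2, so the system is aromatic and both rings count as aromatic (benzofuran).
Ring C has six sp³ carbons, so it is not fully conjugated — not aromatic (cyclooctene).
Aromatic: A, B. Total: 2.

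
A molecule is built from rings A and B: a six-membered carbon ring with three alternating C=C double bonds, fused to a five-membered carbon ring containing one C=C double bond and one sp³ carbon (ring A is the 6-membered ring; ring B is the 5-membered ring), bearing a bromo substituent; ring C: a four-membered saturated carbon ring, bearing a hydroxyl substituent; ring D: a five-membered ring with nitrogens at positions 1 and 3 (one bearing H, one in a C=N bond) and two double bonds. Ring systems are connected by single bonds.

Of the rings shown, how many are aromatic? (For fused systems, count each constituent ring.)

2

Ring A is planar and fully conjugated; 3 ring double bonds give 6 π electrons. 6 = 4(1)+2, so ring A is aromatic (benzene ring).
Ring B has one sp³ carbon, so it is not fully conjugated — not aromatic (cyclopentene ring).
Ring C has only sp³ atoms, so it is not fully conjugated — not aromatic (cyclobutane).
Ring D has a continuous p-orbital overlap around the ring; 2 ring double bonds (4 π electrons) plus a heteroatom lone pair (2) give 6 π electrons. Since 6 = 4n+2 (n=1), ring D is aromatic (imidazole).
Aromatic: A, D. Total: 2.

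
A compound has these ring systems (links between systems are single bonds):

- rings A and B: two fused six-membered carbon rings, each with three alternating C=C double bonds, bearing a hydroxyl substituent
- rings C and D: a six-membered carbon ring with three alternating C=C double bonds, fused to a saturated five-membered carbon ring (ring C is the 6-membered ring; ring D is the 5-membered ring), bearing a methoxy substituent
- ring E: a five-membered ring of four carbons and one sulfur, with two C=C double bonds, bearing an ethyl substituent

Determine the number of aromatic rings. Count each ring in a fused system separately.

Rings A and B form a fused bicyclic system with 10 sp² atoms and 10 π electrons from ring double bonds. 10 = 4(2)+2, so the system is aromatic and both rings count as aromatic (naphthalene).
Ring C is fully conjugated (every ring atom contributes a p orbital); 3 ring double bonds give 6 π electrons. 6 = 4(1)+2, so ring C is aromatic (benzene ring).
Ring D has three sp³ carbons, so it is not fully conjugated — not aromatic (cyclopentane ring).
Ring E has a continuous p-orbital overlap around the ring; 2 ring double bonds (4 π electrons) plus a heteroatom lone pair (2) give 6 π electrons. 6 = 4(1)+2, so ring E is aromatic (thiophene).
Aromatic: A, B, C, E. Total: 4.

4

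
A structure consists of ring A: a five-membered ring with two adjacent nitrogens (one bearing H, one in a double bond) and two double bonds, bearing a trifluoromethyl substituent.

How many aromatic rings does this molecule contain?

1

Ring A is fully conjugated (every ring atom contributes a p orbital); 2 ring double bonds (4 π electrons) plus a heteroatom lone pair (2) give 6 π electrons. 6 = 4(1)+2, so ring A is aromatic (pyrazole).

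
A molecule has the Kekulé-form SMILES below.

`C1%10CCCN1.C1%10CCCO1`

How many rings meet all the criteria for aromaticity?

The SMILES encodes a five-membered saturated ring of four carbons and one N–H nitrogen; a five-membered saturated ring of four carbons and one oxygen.
The 5-membered ring with one N–H has only sp³ atoms, so it is not fully conjugated — not aromatic (pyrrolidine).
The 5-membered ring with one oxygen has only sp³ atoms, so it is not fully conjugated — not aromatic (tetrahydrofuran).
None of the rings are aromatic. Total: 0.

0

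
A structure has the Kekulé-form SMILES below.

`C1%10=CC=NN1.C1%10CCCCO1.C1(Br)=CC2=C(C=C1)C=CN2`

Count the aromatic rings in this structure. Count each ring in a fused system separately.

3

The SMILES encodes a five-membered ring with two adjacent nitrogens (one bearing H, one in a double bond) and two double bonds; a six-membered saturated ring of five carbons and one oxygen; a six-membered carbon ring with three alternating C=C double bonds, fused to a five-membered ring containing one N–H nitrogen and two C=C double bonds.
The 5-membered ring with two adjacent nitrogens (one N–H, one =N–) has a continuous p-orbital overlap around the ring; 2 ring double bonds (4 π electrons) plus a heteroatom lone pair (2) give 6 π electrons. That satisfies 4n+2 with n=1, so it is aromatic (pyrazole).
The 6-membered ring with one oxygen has only sp³ atoms, so it is not fully conjugated — not aromatic (tetrahydropyran).
The fused 6/5-membered bicyclic (with one N–H) is a single π system with 9 sp² atoms and 10 π electrons from ring double bonds plus a heteroatom lone pair. 10 = 4(2)+2, so the system is aromatic and both rings count as aromatic (indole).
3 of the 4 rings are aromatic. Total: 3.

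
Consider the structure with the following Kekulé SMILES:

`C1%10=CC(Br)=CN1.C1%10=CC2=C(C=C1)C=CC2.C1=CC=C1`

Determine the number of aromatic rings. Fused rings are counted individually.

2

The SMILES encodes a five-membered ring of four carbons and one nitrogen bearing a hydrogen, with two C=C double bonds; a six-membered carbon ring with three alternating C=C double bonds, fused to a five-membered carbon ring containing one C=C double bond and one sp³ carbon; a four-membered carbon ring with two alternating C=C double bonds.
The 5-membered ring with one N–H is fully conjugated (every ring atom contributes a p orbital); 2 ring double bonds (4 π electrons) plus a heteroatom lone pair (2) give 6 π electrons. Since 6 = 4n+2 (n=1), it is aromatic (pyrrole).
The 6-membered ring is planar and fully conjugated; 3 ring double bonds give 6 π electrons. 6 = 4(1)+2, so it is aromatic (benzene ring).
The 5-membered ring has one sp³ carbon, so it is not fully conjugated — not aromatic (cyclopentene ring).
The 4-membered ring has only sp² ring atoms; a planar conformation would have a fully conjugated π system of 4 electrons. But 4 = 4(1), which is 4n not 4n+2, so it is not aromatic (cyclobutadiene) — cyclobutadiene is antiaromatic and distorts to a rectangle.
2 of the 4 rings are aromatic. Total: 2.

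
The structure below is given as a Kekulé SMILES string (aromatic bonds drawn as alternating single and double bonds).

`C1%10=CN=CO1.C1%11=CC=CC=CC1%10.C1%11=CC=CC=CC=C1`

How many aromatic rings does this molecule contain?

1

The SMILES encodes a five-membered ring with an oxygen at position 1 and a nitrogen at position 3 (in a C=N bond), with two double bonds; a seven-membered carbon ring with three C=C double bonds and one sp³ carbon; an eight-membered carbon ring with four alternating C=C double bonds.
The 5-membered ring with one oxygen and one =N– is fully conjugated (every ring atom contributes a p orbital); 2 ring double bonds (4 π electrons) plus a heteroatom lone pair (2) give 6 π electrons. Since 6 = 4n+2 (n=1), it is aromatic (oxazole).
The 7-membered ring has one sp³ carbon, so it is not fully conjugated — not aromatic (cycloheptatriene).
The 8-membered ring has only sp² ring atoms; a planar conformation would have a fully conjugated π system of 8 electrons. But 8 = 4(2), which is 4n not 4n+2, so it is not aromatic (cyclooctatetraene) — cyclooctatetraene distorts into a non-planar tub to avoid antiaromaticity.
1 of the 3 rings is aromatic. Total: 1.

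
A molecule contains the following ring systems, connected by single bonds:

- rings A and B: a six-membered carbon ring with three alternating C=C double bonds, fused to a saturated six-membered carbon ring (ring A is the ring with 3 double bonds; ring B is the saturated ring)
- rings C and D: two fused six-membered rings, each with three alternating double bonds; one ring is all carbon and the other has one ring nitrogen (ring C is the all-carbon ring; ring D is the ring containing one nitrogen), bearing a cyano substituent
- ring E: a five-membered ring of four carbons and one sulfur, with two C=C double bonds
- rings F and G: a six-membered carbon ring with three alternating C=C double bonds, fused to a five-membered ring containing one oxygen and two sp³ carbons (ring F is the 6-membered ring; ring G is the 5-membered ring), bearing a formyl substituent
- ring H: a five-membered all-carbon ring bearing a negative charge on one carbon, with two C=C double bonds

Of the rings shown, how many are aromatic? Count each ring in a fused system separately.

6

Ring A has a continuous p-orbital overlap around the ring; 3 ring double bonds give 6 π electrons. Since 6 = 4n+2 (n=1), ring A is aromatic (benzene ring).
Ring B has four sp³ carbons, so it is not fully conjugated — not aromatic (cyclohexane ring).
Rings C and D form a fused bicyclic system (with one nitrogen) with 10 sp² atoms and 10 π electrons from ring double bonds. 10 = 4(2)+2, so the system is aromatic and both rings count as aromatic (quinoline).
Ring E is planar and fully conjugated; 2 ring double bonds (4 π electrons) plus a heteroatom lone pair (2) give 6 π electrons. 6 = 4(1)+2, so ring E is aromatic (thiophene).
Ring F has a continuous p-orbital overlap around the ring; 3 ring double bonds give 6 π electrons. Since 6 = 4n+2 (n=1), ring F is aromatic (benzene ring).
Ring G has two sp³ carbons, so it is not fully conjugated — not aromatic (oxolane ring).
Ring H has a continuous p-orbital overlap around the ring; 2 ring double bonds (4 π electrons) plus the carbanion lone pair (2) give 6 π electrons. That satisfies 4n+2 with n=1, so ring H is aromatic (cyclopentadienyl anion).
Aromatic: A, C, D, E, F, H. Total: 6.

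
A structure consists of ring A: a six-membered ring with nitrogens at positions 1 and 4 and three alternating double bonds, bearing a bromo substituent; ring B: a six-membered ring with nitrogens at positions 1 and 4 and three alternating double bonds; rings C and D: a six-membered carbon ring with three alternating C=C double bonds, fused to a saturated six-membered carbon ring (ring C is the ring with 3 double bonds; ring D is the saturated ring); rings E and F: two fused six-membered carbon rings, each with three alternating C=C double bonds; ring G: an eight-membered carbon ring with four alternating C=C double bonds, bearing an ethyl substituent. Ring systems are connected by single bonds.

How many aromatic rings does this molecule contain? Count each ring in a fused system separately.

5

Ring A is planar and fully conjugated; 3 ring double bonds give 6 π electrons. That satisfies 4n+2 with n=1, so ring A is aromatic (pyrazine).
Ring B is planar and fully conjugated; 3 ring double bonds give 6 π electrons. Since 6 = 4n+2 (n=1), ring B is aromatic (pyrazine).
Ring C has a continuous p-orbital overlap around the ring; 3 ring double bonds give 6 π electrons. 6 = 4(1)+2, so ring C is aromatic (benzene ring).
Ring D has four sp³ carbons, so it is not fully conjugated — not aromatic (cyclohexane ring).
Rings E and F form a fused bicyclic system with 10 sp² atoms and 10 π electrons from ring double bonds. 10 = 4(2)+2, so the system is aromatic and both rings count as aromatic (naphthalene).
Ring G has only sp² ring atoms; a planar conformation would have a fully conjugated π system of 8 electrons. But 8 = 4(2), which is 4n not 4n+2, so ring G is not aromatic (cyclooctatetraene) — cyclooctatetraene distorts into a non-planar tub to avoid antiaromaticity.
Aromatic: A, B, C, E, F. Total: 5.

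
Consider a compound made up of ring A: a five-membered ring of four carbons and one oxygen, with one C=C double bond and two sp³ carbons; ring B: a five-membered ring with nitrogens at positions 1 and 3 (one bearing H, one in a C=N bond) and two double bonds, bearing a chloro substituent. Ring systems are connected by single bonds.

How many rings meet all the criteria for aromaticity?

1

Ring A has two sp³ carbons, so it is not fully conjugated — not aromatic (2,3-dihydrofuran).
Ring B is planar and fully conjugated; 2 ring double bonds (4 π electrons) plus a heteroatom lone pair (2) give 6 π electrons. That satisfies 4n+2 with n=1, so ring B is aromatic (imidazole).
Aromatic: B. Total: 1.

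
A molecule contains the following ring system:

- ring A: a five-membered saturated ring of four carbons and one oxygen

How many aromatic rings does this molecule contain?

0

Ring A has only sp³ atoms, so it is not fully conjugated — not aromatic (tetrahydrofuran).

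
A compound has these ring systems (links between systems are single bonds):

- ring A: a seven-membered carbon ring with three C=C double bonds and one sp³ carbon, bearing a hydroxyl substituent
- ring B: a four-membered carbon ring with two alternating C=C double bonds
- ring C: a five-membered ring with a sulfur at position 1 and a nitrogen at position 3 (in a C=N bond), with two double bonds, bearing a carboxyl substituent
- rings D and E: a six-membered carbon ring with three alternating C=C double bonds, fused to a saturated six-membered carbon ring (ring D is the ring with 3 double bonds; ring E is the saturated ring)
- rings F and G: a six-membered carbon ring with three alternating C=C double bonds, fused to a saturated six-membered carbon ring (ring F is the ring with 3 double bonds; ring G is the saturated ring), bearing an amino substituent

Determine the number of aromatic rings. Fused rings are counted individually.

Ring A has one sp³ carbon, so it is not fully conjugated — not aromatic (cycloheptatriene).
Ring B has only sp² ring atoms; a planar conformation would have a fully conjugated π system of 4 electrons. But 4 = 4(1), which is 4n not 4n+2, so ring B is not aromatic (cyclobutadiene) — cyclobutadiene is antiaromatic and distorts to a rectangle.
Ring C is fully conjugated (every ring atom contributes a p orbital); 2 ring double bonds (4 π electrons) plus a heteroatom lone pair (2) give 6 π electrons. 6 = 4(1)+2, so ring C is aromatic (thiazole).
Ring D is planar and fully conjugated; 3 ring double bonds give 6 π electrons. 6 = 4(1)+2, so ring D is aromatic (benzene ring).
Ring E has four sp³ carbons, so it is not fully conjugated — not aromatic (cyclohexane ring).
Ring F is fully conjugated (every ring atom contributes a p orbital); 3 ring double bonds give 6 π electrons. Since 6 = 4n+2 (n=1), ring F is aromatic (benzene ring).
Ring G has four sp³ carbons, so it is not fully conjugated — not aromatic (cyclohexane ring).
Aromatic: C, D, F. Total: 3.

3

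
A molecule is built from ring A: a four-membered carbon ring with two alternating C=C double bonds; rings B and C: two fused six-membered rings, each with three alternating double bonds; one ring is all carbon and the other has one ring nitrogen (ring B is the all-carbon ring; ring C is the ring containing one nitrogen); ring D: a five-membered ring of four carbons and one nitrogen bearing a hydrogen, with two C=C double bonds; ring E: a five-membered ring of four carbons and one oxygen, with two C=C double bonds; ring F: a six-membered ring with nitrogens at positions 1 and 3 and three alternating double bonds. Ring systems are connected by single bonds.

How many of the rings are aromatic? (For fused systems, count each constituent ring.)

Ring A has only sp² ring atoms; a planar conformation would have a fully conjugated π system of 4 electrons. But 4 = 4(1), which is 4n not 4n+2, so ring A is not aromatic (cyclobutadiene) — cyclobutadiene is antiaromatic and distorts to a rectangle.
Rings B and C form a fused bicyclic system (with one nitrogen) with 10 sp² atoms and 10 π electrons from ring double bonds. 10 = 4(2)+2, so the system is aromatic and both rings count as aromatic (quinoline).
Ring D is planar and fully conjugated; 2 ring double bonds (4 π electrons) plus a heteroatom lone pair (2) give 6 π electrons. That satisfies 4n+2 with n=1, so ring D is aromatic (pyrrole).
Ring E is fully conjugated (every ring atom contributes a p orbital); 2 ring double bonds (4 π electrons) plus a heteroatom lone pair (2) give 6 π electrons. Since 6 = 4n+2 (n=1), ring E is aromatic (furan).
Ring F is fully conjugated (every ring atom contributes a p orbital); 3 ring double bonds give 6 π electrons. That satisfies 4n+2 with n=1, so ring F is aromatic (pyrimidine).
Aromatic: B, C, D, E, F. Total: 5.

5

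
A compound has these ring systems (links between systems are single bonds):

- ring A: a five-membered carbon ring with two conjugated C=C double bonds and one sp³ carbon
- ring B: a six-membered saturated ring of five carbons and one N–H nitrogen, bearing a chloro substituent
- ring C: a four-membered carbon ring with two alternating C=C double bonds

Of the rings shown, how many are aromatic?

Ring A has one sp³ carbon, so it is not fully conjugated — not aromatic (cyclopentadiene).
Ring B has only sp³ atoms, so it is not fully conjugated — not aromatic (piperidine).
Ring C has only sp² ring atoms; a planar conformation would have a fully conjugated π system of 4 electrons. But 4 = 4(1), which is 4n not 4n+2, so ring C is not aromatic (cyclobutadiene) — cyclobutadiene is antiaromatic and distorts to a rectangle.
No ring is aromatic. Total: 0.

0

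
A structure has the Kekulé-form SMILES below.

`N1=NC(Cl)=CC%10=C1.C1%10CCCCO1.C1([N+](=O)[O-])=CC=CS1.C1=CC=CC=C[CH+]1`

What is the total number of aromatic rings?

The SMILES encodes a six-membered ring with two adjacent nitrogens and three alternating double bonds; a six-membered saturated ring of five carbons and one oxygen; a five-membered ring of four carbons and one sulfur, with two C=C double bonds; a seven-membered all-carbon ring bearing a positive charge on one carbon, with three C=C double bonds.
The 6-membered ring with two nitrogens (1,2) is planar and fully conjugated; 3 ring double bonds give 6 π electrons. 6 = 4(1)+2, so it is aromatic (pyridazine).
The 6-membered ring with one oxygen has only sp³ atoms, so it is not fully conjugated — not aromatic (tetrahydropyran).
The 5-membered ring with one sulfur is planar and fully conjugated; 2 ring double bonds (4 π electrons) plus a heteroatom lone pair (2) give 6 π electrons. Since 6 = 4n+2 (n=1), it is aromatic (thiophene).
The 7-membered ring is planar and fully conjugated; 3 ring double bonds (6 π electrons) plus the carbocation's empty p orbital (0, but keeps the ring conjugated) give 6 π electrons. Since 6 = 4n+2 (n=1), it is aromatic (tropylium cation).
3 of the 4 rings are aromatic. Total: 3.

3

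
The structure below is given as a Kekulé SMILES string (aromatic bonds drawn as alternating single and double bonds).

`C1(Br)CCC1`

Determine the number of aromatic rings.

The SMILES encodes a four-membered saturated carbon ring.
The 4-membered ring has only sp³ atoms, so it is not fully conjugated — not aromatic (cyclobutane).

0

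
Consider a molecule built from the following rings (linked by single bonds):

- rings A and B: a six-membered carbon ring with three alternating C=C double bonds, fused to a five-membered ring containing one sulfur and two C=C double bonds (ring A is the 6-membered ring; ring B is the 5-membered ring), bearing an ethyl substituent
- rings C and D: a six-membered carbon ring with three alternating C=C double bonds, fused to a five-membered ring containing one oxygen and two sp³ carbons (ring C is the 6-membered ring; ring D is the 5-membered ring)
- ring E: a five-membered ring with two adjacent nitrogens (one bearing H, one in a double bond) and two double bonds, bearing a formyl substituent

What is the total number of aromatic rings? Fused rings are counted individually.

Rings A and B form a fused bicyclic system (with one sulfur) with 9 sp² atoms and 10 π electrons from ring double bonds plus a heteroatom lone pair. 10 = 4(2)+2, so the system is aromatic and both rings count as aromatic (benzothiophene).
Ring C has a continuous p-orbital overlap around the ring; 3 ring double bonds give 6 π electrons. 6 = 4(1)+2, so ring C is aromatic (benzene ring).
Ring D has two sp³ carbons, so it is not fully conjugated — not aromatic (oxolane ring).
Ring E is fully conjugated (every ring atom contributes a p orbital); 2 ring double bonds (4 π electrons) plus a heteroatom lone pair (2) give 6 π electrons. Since 6 = 4n+2 (n=1), ring E is aromatic (pyrazole).
Aromatic: A, B, C, E. Total: 4.

4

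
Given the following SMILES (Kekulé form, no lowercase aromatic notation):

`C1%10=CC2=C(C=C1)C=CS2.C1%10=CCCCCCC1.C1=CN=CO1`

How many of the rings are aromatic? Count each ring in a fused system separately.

3

The SMILES encodes a six-membered carbon ring with three alternating C=C double bonds, fused to a five-membered ring containing one sulfur and two C=C double bonds; an eight-membered carbon ring with one C=C double bond; a five-membered ring with an oxygen at position 1 and a nitrogen at position 3 (in a C=N bond), with two double bonds.
The fused 6/5-membered bicyclic (with one sulfur) is a single π system with 9 sp² atoms and 10 π electrons from ring double bonds plus a heteroatom lone pair. 10 = 4(2)+2, so the system is aromatic and both rings count as aromatic (benzothiophene).
The 8-membered ring has six sp³ carbons, so it is not fully conjugated — not aromatic (cyclooctene).
The 5-membered ring with one oxygen and one =N– has a continuous p-orbital overlap around the ring; 2 ring double bonds (4 π electrons) plus a heteroatom lone pair (2) give 6 π electrons. Since 6 = 4n+2 (n=1), it is aromatic (oxazole).
3 of the 4 rings are aromatic. Total: 3.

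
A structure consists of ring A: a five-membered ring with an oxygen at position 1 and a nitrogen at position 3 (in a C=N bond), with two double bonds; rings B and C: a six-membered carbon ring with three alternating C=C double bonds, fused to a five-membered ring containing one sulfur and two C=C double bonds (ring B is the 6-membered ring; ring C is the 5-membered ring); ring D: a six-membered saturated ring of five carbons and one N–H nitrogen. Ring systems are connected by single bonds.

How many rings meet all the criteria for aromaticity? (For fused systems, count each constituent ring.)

3

Ring A is planar and fully conjugated; 2 ring double bonds (4 π electrons) plus a heteroatom lone pair (2) give 6 π electrons. 6 = 4(1)+2, so ring A is aromatic (oxazole).
Rings B and C form a fused bicyclic system (with one sulfur) with 9 sp² atoms and 10 π electrons from ring double bonds plus a heteroatom lone pair. 10 = 4(2)+2, so the system is aromatic and both rings count as aromatic (benzothiophene).
Ring D has only sp³ atoms, so it is not fully conjugated — not aromatic (piperidine).
Aromatic: A, B, C. Total: 3.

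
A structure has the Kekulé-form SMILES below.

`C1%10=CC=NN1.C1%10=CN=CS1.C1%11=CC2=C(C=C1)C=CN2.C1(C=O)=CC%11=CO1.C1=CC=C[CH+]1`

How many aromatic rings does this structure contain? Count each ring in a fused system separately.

The SMILES encodes a five-membered ring with two adjacent nitrogens (one bearing H, one in a double bond) and two double bonds; a five-membered ring with a sulfur at position 1 and a nitrogen at position 3 (in a C=N bond), with two double bonds; a six-membered carbon ring with three alternating C=C double bonds, fused to a five-membered ring containing one N–H nitrogen and two C=C double bonds; a five-membered ring of four carbons and one oxygen, with two C=C double bonds; a five-membered all-carbon ring bearing a positive charge on one carbon, with two C=C double bonds.
The 5-membered ring with two adjacent nitrogens (one N–H, one =N–) is planar and fully conjugated; 2 ring double bonds (4 π electrons) plus a heteroatom lone pair (2) give 6 π electrons. Since 6 = 4n+2 (n=1), it is aromatic (pyrazole).
The 5-membered ring with one sulfur and one =N– has a continuous p-orbital overlap around the ring; 2 ring double bonds (4 π electrons) plus a heteroatom lone pair (2) give 6 π electrons. 6 = 4(1)+2, so it is aromatic (thiazole).
The fused 6/5-membered bicyclic (with one N–H) is a single π system with 9 sp² atoms and 10 π electrons from ring double bonds plus a heteroatom lone pair. 10 = 4(2)+2, so the system is aromatic and both rings count as aromatic (indole).
The 5-membered ring with one oxygen is planar and fully conjugated; 2 ring double bonds (4 π electrons) plus a heteroatom lone pair (2) give 6 π electrons. That satisfies 4n+2 with n=1, so it is aromatic (furan).
The 5-membered ring has only sp² ring atoms; a planar conformation would have a fully conjugated π system of 4 electrons. But 4 = 4(1), which is 4n not 4n+2, so it is not aromatic (cyclopentadienyl cation).
5 of the 6 rings are aromatic. Total: 5.

5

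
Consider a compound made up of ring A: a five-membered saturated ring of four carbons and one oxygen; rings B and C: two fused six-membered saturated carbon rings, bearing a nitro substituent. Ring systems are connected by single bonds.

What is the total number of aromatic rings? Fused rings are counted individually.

Ring A has only sp³ atoms, so it is not fully conjugated — not aromatic (tetrahydrofuran).
Ring B has only sp³ atoms, so it is not fully conjugated — not aromatic (cyclohexane ring).
Ring C has only sp³ atoms, so it is not fully conjugated — not aromatic (cyclohexane ring).
No ring is aromatic. Total: 0.

0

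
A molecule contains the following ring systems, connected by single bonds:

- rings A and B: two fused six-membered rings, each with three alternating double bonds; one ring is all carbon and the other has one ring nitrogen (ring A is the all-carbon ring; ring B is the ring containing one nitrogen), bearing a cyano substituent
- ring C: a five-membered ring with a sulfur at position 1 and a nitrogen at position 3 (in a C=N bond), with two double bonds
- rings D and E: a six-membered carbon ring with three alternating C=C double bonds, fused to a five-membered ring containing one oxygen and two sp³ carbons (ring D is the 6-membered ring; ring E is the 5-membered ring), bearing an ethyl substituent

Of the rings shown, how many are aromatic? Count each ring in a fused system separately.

4

Rings A and B form a fused bicyclic system (with one nitrogen) with 10 sp² atoms and 10 π electrons from ring double bonds. 10 = 4(2)+2, so the system is aromatic and both rings count as aromatic (quinoline).
Ring C has a continuous p-orbital overlap around the ring; 2 ring double bonds (4 π electrons) plus a heteroatom lone pair (2) give 6 π electrons. 6 = 4(1)+2, so ring C is aromatic (thiazole).
Ring D has a continuous p-orbital overlap around the ring; 3 ring double bonds give 6 π electrons. That satisfies 4n+2 with n=1, so ring D is aromatic (benzene ring).
Ring E has two sp³ carbons, so it is not fully conjugated — not aromatic (oxolane ring).
Aromatic: A, B, C, D. Total: 4.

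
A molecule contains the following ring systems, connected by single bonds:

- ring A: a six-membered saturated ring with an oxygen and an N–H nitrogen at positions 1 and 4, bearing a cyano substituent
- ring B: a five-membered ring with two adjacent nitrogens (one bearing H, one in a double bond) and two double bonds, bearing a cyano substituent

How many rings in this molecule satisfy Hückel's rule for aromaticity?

Ring A has only sp³ atoms, so it is not fully conjugated — not aromatic (morpholine).
Ring B is fully conjugated (every ring atom contributes a p orbital); 2 ring double bonds (4 π electrons) plus a heteroatom lone pair (2) give 6 π electrons. That satisfies 4n+2 with n=1, so ring B is aromatic (pyrazole).
Aromatic: B. Total: 1.

1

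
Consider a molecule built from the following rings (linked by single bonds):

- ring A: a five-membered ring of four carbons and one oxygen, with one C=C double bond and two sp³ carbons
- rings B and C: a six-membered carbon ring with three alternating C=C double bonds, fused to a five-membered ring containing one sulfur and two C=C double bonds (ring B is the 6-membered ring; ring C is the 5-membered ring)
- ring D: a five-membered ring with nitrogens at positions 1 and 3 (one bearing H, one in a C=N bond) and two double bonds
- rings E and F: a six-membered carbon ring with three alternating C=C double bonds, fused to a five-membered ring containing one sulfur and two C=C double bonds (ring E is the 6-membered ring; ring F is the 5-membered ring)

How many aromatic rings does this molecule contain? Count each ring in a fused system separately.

Ring A has two sp³ carbons, so it is not fully conjugated — not aromatic (2,3-dihydrofuran).
Rings B and C form a fused bicyclic system (with one sulfur) with 9 sp² atoms and 10 π electrons from ring double bonds plus a heteroatom lone pair. 10 = 4(2)+2, so the system is aromatic and both rings count as aromatic (benzothiophene).
Ring D is fully conjugated (every ring atom contributes a p orbital); 2 ring double bonds (4 π electrons) plus a heteroatom lone pair (2) give 6 π electrons. Since 6 = 4n+2 (n=1), ring D is aromatic (imidazole).
Rings E and F form a fused bicyclic system (with one sulfur) with 9 sp² atoms and 10 π electrons from ring double bonds plus a heteroatom lone pair. 10 = 4(2)+2, so the system is aromatic and both rings count as aromatic (benzothiophene).
Aromatic: B, C, D, E, F. Total: 5.

5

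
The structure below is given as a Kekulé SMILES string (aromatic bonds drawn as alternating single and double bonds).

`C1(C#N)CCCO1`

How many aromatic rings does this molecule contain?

The SMILES encodes a five-membered saturated ring of four carbons and one oxygen.
The 5-membered ring with one oxygen has only sp³ atoms, so it is not fully conjugated — not aromatic (tetrahydrofuran).

0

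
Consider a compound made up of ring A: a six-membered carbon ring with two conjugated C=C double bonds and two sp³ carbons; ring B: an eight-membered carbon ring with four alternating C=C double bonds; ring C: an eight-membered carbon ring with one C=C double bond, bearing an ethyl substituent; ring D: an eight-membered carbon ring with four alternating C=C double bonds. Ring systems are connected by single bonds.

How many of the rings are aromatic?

Ring A has two sp³ carbons, so it is not fully conjugated — not aromatic (1,3-cyclohexadiene).
Ring B has only sp² ring atoms; a planar conformation would have a fully conjugated π system of 8 electrons. But 8 = 4(2), which is 4n not 4n+2, so ring B is not aromatic (cyclooctatetraene) — cyclooctatetraene distorts into a non-planar tub to avoid antiaromaticity.
Ring C has six sp³ carbons, so it is not fully conjugated — not aromatic (cyclooctene).
Ring D has only sp² ring atoms; a planar conformation would have a fully conjugated π system of 8 electrons. But 8 = 4(2), which is 4n not 4n+2, so ring D is not aromatic (cyclooctatetraene) — cyclooctatetraene distorts into a non-planar tub to avoid antiaromaticity.
No ring is aromatic. Total: 0.

0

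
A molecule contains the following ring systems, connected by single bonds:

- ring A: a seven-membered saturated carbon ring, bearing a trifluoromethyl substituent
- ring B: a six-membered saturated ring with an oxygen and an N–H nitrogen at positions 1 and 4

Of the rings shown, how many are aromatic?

Ring A has only sp³ atoms, so it is not fully conjugated — not aromatic (cycloheptane).
Ring B has only sp³ atoms, so it is not fully conjugated — not aromatic (morpholine).
No ring is aromatic. Total: 0.

0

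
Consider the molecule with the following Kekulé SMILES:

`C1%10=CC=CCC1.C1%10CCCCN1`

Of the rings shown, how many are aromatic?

The SMILES encodes a six-membered carbon ring with two conjugated C=C double bonds and two sp³ carbons; a six-membered saturated ring of five carbons and one N–H nitrogen.
The 6-membered ring has two sp³ carbons, so it is not fully conjugated — not aromatic (1,3-cyclohexadiene).
The 6-membered ring with one N–H has only sp³ atoms, so it is not fully conjugated — not aromatic (piperidine).
None of the rings are aromatic. Total: 0.

0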